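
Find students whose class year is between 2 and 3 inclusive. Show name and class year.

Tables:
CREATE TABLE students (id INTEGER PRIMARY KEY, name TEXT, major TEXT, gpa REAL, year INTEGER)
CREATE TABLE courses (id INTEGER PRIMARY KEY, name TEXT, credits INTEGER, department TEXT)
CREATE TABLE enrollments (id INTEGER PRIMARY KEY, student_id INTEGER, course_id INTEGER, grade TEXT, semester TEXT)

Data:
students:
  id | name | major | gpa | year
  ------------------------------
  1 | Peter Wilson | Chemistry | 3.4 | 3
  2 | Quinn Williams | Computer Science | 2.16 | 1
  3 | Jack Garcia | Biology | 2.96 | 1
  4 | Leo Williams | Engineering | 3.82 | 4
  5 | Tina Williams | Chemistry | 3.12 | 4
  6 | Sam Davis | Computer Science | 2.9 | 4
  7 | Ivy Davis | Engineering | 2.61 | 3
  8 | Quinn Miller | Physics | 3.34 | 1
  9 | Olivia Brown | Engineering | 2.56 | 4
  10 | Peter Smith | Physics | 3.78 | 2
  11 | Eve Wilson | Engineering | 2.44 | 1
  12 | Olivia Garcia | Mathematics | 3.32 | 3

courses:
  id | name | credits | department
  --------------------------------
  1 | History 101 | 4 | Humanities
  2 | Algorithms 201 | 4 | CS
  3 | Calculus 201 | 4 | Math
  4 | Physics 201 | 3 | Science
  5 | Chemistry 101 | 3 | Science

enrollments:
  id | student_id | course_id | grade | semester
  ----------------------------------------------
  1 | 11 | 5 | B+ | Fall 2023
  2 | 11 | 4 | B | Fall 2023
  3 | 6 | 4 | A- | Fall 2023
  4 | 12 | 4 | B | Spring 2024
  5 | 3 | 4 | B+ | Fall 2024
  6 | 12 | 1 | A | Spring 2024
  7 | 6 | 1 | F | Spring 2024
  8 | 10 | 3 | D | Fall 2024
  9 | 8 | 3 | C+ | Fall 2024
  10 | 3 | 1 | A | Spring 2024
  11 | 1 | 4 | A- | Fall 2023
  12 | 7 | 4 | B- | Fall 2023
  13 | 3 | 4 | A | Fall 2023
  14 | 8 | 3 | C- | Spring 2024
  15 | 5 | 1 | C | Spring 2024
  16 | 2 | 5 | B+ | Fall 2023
SELECT name, year FROM students WHERE year BETWEEN 2 AND 3

Execution result:
name | year
Peter Wilson | 3
Ivy Davis | 3
Peter Smith | 2
Olivia Garcia | 3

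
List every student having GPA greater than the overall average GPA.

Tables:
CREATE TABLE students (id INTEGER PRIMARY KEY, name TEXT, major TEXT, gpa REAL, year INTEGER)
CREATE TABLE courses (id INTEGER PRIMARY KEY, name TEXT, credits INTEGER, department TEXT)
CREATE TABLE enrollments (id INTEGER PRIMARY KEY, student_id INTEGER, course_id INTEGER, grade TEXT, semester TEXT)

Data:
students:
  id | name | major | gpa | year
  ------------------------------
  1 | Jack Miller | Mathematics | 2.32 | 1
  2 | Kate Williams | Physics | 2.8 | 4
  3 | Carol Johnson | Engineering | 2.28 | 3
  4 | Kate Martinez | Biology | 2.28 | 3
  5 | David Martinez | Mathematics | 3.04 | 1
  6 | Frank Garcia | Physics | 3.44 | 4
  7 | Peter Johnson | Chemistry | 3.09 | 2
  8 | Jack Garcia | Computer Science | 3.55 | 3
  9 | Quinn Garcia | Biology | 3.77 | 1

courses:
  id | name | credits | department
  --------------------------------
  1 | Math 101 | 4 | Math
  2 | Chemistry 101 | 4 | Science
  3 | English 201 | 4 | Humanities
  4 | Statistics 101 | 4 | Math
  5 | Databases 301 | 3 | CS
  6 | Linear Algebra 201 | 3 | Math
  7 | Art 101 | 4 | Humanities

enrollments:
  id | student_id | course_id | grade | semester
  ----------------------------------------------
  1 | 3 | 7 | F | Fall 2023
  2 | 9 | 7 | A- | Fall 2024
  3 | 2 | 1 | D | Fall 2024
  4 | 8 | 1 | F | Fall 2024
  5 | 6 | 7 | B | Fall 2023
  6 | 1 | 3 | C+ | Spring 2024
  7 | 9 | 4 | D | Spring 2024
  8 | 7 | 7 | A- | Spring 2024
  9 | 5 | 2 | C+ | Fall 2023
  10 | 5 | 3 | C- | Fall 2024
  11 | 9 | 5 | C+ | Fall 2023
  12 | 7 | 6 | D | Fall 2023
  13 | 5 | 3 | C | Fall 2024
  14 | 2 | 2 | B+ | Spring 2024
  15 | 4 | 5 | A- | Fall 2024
SELECT name, gpa FROM students WHERE gpa > (SELECT AVG(gpa) FROM students)

Execution result:
name | gpa
David Martinez | 3.04
Frank Garcia | 3.44
Peter Johnson | 3.09
Jack Garcia | 3.55
Quinn Garcia | 3.77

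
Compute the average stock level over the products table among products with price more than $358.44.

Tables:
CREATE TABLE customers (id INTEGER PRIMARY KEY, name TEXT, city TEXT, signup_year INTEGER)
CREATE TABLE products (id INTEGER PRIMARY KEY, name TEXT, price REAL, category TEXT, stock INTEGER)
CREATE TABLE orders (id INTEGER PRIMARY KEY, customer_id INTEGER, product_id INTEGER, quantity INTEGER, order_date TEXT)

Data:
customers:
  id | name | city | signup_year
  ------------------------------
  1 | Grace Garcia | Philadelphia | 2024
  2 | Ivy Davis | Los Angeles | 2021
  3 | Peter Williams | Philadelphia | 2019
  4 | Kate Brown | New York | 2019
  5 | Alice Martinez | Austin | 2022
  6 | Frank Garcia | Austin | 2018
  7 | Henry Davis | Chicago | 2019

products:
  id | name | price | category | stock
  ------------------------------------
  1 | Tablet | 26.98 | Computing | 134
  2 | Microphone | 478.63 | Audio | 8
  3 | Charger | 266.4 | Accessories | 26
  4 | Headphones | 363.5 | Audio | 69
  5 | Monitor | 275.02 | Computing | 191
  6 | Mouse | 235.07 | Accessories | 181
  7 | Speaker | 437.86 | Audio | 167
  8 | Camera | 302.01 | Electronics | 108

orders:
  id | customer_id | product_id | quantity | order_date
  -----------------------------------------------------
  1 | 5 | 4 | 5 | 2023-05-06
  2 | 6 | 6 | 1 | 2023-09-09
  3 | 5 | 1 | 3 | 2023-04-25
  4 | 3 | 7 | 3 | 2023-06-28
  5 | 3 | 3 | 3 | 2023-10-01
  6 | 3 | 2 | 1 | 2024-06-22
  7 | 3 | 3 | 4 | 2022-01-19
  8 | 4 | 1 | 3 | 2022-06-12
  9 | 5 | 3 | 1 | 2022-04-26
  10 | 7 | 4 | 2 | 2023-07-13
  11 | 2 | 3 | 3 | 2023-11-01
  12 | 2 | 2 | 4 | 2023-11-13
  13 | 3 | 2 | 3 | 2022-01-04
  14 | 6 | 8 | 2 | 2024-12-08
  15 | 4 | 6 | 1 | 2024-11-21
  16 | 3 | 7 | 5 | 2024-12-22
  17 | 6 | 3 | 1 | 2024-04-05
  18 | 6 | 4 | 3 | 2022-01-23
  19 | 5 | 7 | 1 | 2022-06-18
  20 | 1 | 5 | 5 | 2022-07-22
SELECT AVG(stock) FROM products WHERE price > 358.44

Execution result:
81.33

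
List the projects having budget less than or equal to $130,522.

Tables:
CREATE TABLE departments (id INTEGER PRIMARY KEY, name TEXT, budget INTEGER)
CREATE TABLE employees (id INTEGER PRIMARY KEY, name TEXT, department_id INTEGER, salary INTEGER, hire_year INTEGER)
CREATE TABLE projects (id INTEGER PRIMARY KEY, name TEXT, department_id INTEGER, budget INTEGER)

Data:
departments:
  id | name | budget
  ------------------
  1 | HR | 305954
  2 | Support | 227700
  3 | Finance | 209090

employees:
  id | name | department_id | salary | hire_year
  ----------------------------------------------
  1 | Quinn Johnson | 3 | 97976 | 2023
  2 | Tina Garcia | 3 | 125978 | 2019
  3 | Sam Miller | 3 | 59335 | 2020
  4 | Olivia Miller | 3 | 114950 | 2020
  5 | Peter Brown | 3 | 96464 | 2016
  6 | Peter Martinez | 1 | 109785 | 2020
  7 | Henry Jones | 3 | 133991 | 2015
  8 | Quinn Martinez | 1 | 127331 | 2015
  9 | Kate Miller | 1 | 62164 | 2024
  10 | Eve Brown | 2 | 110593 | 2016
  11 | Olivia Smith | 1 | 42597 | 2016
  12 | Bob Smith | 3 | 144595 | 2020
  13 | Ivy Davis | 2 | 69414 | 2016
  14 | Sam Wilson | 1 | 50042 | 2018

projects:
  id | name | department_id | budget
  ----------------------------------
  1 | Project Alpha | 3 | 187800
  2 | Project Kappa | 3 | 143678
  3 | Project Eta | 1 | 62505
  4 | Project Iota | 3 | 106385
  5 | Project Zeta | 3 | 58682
SELECT name, budget FROM projects WHERE budget <= 130522

Execution result:
name | budget
Project Eta | 62505
Project Iota | 106385
Project Zeta | 58682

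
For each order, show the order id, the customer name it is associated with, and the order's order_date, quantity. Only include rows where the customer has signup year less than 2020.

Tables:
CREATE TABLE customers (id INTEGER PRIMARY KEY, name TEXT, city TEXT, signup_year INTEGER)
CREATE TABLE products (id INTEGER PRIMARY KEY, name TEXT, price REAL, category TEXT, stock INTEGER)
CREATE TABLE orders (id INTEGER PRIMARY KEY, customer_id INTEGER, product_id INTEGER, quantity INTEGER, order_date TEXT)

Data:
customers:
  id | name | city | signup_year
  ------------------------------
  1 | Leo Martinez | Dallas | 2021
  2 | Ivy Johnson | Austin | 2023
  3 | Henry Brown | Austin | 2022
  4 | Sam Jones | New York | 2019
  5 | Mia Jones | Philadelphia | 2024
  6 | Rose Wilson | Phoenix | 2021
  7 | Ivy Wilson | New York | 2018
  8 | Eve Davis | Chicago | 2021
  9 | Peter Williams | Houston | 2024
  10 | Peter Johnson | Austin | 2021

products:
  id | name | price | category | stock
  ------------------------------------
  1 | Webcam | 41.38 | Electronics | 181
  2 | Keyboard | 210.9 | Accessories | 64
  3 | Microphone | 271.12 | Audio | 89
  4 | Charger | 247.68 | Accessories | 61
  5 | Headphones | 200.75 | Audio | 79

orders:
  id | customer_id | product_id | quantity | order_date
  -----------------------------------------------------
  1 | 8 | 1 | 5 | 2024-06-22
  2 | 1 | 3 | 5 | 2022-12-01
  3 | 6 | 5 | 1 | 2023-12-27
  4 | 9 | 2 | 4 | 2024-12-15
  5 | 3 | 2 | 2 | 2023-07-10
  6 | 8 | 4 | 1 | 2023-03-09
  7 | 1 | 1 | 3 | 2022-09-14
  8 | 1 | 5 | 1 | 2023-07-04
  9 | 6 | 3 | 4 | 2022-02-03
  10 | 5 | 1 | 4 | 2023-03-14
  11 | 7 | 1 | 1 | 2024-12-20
SELECT c.id, p.name AS customer, c.order_date, c.quantity FROM orders c JOIN customers p ON c.customer_id = p.id WHERE p.signup_year < 2020

Execution result:
id | customer | order_date | quantity
11 | Ivy Wilson | 2024-12-20 | 1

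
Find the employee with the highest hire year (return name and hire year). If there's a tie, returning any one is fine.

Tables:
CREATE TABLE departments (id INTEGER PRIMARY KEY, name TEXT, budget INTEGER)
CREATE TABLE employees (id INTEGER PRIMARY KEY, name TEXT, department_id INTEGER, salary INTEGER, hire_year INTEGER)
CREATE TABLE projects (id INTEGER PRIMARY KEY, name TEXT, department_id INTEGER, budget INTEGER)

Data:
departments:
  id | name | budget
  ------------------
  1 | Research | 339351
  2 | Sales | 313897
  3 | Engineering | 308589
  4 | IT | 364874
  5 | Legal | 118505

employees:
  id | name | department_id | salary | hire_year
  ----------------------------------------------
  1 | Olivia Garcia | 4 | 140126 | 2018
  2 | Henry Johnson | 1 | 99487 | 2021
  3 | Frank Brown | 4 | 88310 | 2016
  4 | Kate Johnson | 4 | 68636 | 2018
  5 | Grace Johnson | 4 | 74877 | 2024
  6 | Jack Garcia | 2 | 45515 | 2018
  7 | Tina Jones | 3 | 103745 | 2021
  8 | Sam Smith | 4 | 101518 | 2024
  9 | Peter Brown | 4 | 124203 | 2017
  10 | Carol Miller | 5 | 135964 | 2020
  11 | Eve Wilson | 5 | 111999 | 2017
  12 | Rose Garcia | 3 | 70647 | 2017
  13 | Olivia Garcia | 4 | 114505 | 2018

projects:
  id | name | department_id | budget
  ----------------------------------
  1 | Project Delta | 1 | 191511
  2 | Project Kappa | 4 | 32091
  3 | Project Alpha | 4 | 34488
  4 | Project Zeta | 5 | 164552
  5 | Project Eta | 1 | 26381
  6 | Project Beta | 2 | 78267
SELECT name, hire_year FROM employees ORDER BY hire_year DESC LIMIT 1

Execution result:
name | hire_year
Grace Johnson | 2024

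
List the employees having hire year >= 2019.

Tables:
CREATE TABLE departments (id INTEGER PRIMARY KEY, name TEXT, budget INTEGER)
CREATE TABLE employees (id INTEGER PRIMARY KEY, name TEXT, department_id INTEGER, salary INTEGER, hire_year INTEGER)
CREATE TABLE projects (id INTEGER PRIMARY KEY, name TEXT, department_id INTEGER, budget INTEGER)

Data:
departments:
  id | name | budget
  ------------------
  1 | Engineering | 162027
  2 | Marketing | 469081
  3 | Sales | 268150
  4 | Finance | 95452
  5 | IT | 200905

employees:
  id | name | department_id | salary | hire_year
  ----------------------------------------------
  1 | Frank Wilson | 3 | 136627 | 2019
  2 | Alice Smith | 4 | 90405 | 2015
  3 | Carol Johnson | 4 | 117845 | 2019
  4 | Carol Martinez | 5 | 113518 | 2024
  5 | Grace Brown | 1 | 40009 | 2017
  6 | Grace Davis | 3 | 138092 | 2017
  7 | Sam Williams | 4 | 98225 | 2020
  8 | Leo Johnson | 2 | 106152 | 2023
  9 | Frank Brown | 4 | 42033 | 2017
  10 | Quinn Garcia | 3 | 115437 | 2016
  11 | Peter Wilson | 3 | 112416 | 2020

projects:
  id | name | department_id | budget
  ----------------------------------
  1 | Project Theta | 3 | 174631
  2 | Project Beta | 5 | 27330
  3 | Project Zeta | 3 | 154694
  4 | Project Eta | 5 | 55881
SELECT name, hire_year FROM employees WHERE hire_year >= 2019

Execution result:
name | hire_year
Frank Wilson | 2019
Carol Johnson | 2019
Carol Martinez | 2024
Sam Williams | 2020
Leo Johnson | 2023
Peter Wilson | 2020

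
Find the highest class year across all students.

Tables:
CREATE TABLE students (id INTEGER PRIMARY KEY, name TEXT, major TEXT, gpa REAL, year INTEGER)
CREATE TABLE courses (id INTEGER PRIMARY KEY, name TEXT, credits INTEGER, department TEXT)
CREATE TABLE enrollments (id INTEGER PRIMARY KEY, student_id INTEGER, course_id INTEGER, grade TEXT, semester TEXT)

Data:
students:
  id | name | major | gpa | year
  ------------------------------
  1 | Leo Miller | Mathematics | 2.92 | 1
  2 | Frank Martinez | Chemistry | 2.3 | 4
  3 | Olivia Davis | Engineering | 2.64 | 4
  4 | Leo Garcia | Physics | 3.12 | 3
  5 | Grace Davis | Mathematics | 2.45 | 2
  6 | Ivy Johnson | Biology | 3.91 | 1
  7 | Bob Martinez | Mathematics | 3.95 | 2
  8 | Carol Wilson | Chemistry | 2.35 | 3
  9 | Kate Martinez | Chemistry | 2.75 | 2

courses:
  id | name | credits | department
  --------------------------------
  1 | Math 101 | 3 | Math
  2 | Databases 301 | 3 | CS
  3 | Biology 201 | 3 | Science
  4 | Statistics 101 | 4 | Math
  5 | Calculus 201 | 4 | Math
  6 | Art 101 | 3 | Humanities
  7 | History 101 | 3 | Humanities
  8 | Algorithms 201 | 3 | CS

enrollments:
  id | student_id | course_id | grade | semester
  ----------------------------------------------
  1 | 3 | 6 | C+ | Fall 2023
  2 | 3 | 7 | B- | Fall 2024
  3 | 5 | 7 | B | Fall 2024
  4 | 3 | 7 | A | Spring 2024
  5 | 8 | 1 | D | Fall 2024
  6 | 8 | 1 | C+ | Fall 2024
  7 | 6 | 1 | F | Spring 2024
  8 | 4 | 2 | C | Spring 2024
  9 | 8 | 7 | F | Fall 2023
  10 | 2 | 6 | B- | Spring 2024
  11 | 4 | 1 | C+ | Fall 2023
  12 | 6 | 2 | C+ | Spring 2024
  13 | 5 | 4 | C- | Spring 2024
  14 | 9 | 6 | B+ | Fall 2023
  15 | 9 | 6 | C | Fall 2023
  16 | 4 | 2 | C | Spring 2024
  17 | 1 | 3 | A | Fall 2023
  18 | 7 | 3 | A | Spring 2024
SELECT MAX(year) FROM students

Execution result:
4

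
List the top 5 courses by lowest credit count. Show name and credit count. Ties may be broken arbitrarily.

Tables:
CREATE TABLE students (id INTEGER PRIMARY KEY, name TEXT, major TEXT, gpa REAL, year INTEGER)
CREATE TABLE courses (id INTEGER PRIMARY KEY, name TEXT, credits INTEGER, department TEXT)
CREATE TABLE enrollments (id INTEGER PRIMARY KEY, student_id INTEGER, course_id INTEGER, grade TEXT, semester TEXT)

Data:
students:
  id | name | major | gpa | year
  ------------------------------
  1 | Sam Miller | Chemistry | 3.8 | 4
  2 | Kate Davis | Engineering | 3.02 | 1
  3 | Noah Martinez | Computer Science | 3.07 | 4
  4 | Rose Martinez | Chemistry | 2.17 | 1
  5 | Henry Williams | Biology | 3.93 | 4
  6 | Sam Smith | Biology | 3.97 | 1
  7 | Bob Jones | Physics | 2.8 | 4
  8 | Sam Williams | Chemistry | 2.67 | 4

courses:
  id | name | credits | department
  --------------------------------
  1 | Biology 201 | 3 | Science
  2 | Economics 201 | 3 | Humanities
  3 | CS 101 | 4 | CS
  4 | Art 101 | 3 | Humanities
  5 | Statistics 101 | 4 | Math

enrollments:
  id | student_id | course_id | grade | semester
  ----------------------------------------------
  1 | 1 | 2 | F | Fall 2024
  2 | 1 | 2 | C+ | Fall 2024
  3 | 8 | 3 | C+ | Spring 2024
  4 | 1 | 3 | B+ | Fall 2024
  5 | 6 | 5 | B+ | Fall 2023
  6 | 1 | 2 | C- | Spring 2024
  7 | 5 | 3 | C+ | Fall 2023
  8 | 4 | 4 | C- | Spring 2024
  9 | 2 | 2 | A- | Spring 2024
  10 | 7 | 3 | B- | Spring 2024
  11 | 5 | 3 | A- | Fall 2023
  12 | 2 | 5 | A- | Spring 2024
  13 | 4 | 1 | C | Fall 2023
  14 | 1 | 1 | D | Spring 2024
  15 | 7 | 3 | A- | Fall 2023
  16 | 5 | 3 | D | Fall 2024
SELECT name, credits FROM courses ORDER BY credits ASC LIMIT 5

Execution result:
name | credits
Biology 201 | 3
Economics 201 | 3
Art 101 | 3
CS 101 | 4
Statistics 101 | 4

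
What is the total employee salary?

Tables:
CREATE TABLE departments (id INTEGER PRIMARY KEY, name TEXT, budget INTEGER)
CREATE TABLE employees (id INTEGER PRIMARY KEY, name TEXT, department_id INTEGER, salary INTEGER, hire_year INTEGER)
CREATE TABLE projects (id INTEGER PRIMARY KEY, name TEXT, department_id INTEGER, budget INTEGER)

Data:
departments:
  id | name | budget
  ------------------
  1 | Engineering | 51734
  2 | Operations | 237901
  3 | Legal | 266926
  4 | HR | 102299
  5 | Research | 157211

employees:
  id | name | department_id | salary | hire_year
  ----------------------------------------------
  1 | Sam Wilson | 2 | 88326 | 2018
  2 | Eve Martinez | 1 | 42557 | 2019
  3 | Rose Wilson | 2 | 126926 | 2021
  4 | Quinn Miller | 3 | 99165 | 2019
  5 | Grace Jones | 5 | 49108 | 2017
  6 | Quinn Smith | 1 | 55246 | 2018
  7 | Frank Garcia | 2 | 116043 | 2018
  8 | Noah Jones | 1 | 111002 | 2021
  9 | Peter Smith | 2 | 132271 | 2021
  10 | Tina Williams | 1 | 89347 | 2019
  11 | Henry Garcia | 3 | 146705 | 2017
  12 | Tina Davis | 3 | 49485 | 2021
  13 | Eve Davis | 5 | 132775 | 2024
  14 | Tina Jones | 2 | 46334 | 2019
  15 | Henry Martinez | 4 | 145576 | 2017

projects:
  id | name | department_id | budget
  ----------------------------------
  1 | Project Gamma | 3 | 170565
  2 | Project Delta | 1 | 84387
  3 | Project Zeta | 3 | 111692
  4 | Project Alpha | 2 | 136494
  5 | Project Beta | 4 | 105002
SELECT SUM(salary) FROM employees

Execution result:
1430866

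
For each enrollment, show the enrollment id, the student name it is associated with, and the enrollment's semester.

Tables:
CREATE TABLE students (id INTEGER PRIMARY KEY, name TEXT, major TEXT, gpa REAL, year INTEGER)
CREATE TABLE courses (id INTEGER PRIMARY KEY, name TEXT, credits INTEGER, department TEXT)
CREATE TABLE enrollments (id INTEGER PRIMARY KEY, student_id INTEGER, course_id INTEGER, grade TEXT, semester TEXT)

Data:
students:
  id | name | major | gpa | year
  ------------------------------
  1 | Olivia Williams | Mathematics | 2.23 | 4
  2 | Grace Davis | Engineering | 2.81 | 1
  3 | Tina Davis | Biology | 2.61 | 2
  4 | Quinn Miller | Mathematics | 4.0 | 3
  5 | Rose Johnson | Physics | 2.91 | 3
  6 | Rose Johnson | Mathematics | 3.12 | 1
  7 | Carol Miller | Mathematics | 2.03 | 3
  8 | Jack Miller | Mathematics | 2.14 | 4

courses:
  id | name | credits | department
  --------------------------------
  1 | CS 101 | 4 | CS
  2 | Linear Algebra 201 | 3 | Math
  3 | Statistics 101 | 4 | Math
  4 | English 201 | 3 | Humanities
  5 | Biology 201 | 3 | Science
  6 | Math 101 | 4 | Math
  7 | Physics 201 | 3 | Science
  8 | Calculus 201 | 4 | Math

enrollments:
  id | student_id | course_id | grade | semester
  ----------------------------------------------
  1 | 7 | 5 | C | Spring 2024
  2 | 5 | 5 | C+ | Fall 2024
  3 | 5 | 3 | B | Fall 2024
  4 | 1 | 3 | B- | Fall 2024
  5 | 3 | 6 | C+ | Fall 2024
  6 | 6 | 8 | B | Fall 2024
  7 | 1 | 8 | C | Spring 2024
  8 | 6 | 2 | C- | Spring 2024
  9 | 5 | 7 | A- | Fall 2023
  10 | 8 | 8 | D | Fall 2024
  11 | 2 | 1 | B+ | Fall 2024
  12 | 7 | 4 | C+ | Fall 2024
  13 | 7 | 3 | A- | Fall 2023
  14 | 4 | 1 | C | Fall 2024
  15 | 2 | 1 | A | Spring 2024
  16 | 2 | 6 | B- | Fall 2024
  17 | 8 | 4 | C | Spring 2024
SELECT c.id, p.name AS student, c.semester FROM enrollments c JOIN students p ON c.student_id = p.id

Execution result:
id | student | semester
1 | Carol Miller | Spring 2024
2 | Rose Johnson | Fall 2024
3 | Rose Johnson | Fall 2024
4 | Olivia Williams | Fall 2024
5 | Tina Davis | Fall 2024
6 | Rose Johnson | Fall 2024
7 | Olivia Williams | Spring 2024
8 | Rose Johnson | Spring 2024
9 | Rose Johnson | Fall 2023
10 | Jack Miller | Fall 2024
11 | Grace Davis | Fall 2024
12 | Carol Miller | Fall 2024
13 | Carol Miller | Fall 2023
14 | Quinn Miller | Fall 2024
15 | Grace Davis | Spring 2024
16 | Grace Davis | Fall 2024
17 | Jack Miller | Spring 2024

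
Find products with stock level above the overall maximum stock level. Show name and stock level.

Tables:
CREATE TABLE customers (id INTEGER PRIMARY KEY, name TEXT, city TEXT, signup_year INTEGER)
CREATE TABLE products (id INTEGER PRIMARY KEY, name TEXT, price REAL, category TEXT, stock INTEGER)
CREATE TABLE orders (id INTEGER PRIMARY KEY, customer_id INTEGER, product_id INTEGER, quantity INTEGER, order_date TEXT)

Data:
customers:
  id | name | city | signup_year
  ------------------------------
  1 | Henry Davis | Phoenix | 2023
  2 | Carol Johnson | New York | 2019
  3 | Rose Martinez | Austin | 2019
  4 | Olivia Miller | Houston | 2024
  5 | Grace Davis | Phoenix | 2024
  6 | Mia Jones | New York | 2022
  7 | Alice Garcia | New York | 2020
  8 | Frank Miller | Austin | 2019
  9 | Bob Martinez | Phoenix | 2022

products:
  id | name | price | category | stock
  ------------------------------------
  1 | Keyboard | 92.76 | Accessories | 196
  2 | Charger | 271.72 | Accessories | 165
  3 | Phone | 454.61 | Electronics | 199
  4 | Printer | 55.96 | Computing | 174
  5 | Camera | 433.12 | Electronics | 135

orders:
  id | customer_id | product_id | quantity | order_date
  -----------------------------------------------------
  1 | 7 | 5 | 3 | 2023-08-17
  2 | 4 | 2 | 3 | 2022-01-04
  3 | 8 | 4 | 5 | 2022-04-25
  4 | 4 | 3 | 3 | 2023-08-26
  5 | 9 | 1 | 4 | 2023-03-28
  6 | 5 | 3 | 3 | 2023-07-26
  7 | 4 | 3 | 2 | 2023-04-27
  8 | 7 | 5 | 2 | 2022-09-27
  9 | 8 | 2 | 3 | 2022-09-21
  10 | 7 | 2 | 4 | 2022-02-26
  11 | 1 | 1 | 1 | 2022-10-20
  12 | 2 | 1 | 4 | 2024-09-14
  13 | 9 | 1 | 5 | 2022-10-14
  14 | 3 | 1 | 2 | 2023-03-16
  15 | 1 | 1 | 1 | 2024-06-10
SELECT name, stock FROM products WHERE stock > (SELECT MAX(stock) FROM products)

Execution result:
(no rows)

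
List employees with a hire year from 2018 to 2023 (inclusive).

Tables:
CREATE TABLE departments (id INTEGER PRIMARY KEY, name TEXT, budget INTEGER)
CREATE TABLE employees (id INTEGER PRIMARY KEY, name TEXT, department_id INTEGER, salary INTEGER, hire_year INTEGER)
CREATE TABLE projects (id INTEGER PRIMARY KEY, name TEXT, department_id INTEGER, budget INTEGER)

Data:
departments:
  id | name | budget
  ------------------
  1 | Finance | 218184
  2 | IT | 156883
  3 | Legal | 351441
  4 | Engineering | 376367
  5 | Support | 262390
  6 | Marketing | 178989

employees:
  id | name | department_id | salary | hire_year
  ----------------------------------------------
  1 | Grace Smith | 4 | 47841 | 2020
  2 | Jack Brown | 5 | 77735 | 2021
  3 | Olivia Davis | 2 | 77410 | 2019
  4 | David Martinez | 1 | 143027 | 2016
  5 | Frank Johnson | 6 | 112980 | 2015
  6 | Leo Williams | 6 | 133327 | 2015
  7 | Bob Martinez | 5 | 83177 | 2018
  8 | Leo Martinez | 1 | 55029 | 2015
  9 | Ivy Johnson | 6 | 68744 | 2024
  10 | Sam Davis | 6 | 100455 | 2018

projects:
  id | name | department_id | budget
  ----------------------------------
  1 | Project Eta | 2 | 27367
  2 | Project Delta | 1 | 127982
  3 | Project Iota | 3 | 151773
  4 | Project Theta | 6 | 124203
SELECT name, hire_year FROM employees WHERE hire_year BETWEEN 2018 AND 2023

Execution result:
name | hire_year
Grace Smith | 2020
Jack Brown | 2021
Olivia Davis | 2019
Bob Martinez | 2018
Sam Davis | 2018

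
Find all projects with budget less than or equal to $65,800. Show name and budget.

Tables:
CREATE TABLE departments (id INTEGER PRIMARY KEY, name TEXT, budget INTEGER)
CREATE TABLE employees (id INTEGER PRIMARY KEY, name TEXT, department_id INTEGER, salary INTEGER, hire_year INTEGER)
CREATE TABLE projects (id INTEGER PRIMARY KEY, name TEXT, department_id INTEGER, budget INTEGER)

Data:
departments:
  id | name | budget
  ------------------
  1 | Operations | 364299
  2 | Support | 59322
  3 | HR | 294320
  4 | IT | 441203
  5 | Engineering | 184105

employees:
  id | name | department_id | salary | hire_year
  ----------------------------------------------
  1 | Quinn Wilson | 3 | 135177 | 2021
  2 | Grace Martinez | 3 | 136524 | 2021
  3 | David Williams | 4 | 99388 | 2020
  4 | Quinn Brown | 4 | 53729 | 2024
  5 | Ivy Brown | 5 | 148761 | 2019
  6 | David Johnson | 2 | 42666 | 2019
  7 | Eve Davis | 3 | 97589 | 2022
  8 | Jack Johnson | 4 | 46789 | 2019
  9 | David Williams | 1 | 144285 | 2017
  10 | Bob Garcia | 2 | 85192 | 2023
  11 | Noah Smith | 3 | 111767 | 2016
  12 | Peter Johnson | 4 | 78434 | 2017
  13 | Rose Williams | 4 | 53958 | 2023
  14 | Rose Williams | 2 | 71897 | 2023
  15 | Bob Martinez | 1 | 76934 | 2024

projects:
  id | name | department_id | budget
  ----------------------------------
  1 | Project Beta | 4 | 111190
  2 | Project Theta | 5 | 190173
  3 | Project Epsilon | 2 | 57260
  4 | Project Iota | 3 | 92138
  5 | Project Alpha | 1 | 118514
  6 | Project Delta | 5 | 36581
SELECT name, budget FROM projects WHERE budget <= 65800

Execution result:
name | budget
Project Epsilon | 57260
Project Delta | 36581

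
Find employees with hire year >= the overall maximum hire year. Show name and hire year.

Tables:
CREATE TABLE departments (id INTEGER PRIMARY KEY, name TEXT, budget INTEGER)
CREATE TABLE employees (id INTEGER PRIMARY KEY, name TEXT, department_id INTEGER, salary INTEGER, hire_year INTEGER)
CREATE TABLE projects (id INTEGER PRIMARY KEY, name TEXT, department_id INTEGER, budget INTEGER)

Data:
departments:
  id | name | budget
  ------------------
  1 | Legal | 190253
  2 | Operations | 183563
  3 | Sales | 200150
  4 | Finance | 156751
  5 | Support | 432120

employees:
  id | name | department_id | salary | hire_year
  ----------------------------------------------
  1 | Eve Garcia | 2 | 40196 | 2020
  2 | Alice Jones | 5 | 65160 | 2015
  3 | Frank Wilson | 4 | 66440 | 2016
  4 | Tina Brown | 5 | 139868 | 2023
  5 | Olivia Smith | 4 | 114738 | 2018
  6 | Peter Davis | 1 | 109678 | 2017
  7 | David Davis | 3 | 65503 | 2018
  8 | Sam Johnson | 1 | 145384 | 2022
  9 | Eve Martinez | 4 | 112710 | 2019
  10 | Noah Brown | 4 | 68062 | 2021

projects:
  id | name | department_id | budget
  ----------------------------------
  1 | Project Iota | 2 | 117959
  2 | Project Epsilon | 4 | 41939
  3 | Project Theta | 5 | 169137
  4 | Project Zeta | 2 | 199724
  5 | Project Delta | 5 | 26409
SELECT name, hire_year FROM employees WHERE hire_year >= (SELECT MAX(hire_year) FROM employees)

Execution result:
name | hire_year
Tina Brown | 2023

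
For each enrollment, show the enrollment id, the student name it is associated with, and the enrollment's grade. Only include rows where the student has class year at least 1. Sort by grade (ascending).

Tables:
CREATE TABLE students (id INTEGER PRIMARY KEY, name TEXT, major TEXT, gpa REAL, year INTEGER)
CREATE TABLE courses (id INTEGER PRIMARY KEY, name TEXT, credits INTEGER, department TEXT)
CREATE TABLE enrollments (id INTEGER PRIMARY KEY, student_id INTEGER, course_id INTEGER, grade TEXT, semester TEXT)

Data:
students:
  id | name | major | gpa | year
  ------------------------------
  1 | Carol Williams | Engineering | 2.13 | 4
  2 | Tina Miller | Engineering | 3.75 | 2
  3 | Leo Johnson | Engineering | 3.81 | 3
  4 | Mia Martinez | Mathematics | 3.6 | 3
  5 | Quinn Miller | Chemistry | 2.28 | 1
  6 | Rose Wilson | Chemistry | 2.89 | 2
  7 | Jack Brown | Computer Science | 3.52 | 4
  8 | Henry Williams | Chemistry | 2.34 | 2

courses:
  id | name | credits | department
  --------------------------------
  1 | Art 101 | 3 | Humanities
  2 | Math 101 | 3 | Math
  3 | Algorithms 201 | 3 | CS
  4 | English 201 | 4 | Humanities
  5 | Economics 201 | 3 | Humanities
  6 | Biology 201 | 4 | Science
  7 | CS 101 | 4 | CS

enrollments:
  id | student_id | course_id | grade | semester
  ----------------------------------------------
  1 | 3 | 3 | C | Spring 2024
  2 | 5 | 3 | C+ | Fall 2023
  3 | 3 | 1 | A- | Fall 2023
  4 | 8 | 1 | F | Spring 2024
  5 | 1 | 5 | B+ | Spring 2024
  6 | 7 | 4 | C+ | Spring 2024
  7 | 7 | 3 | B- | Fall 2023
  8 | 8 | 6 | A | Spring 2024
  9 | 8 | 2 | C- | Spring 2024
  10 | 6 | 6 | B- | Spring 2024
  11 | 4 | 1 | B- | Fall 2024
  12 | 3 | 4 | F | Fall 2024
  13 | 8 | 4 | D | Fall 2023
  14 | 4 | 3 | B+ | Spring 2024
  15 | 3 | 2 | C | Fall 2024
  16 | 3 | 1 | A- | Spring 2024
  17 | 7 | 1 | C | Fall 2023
SELECT c.id, p.name AS student, c.grade FROM enrollments c JOIN students p ON c.student_id = p.id WHERE p.year >= 1 ORDER BY c.grade ASC

Execution result:
id | student | grade
8 | Henry Williams | A
3 | Leo Johnson | A-
16 | Leo Johnson | A-
5 | Carol Williams | B+
14 | Mia Martinez | B+
7 | Jack Brown | B-
10 | Rose Wilson | B-
11 | Mia Martinez | B-
1 | Leo Johnson | C
15 | Leo Johnson | C
17 | Jack Brown | C
2 | Quinn Miller | C+
6 | Jack Brown | C+
9 | Henry Williams | C-
13 | Henry Williams | D
4 | Henry Williams | F
12 | Leo Johnson | F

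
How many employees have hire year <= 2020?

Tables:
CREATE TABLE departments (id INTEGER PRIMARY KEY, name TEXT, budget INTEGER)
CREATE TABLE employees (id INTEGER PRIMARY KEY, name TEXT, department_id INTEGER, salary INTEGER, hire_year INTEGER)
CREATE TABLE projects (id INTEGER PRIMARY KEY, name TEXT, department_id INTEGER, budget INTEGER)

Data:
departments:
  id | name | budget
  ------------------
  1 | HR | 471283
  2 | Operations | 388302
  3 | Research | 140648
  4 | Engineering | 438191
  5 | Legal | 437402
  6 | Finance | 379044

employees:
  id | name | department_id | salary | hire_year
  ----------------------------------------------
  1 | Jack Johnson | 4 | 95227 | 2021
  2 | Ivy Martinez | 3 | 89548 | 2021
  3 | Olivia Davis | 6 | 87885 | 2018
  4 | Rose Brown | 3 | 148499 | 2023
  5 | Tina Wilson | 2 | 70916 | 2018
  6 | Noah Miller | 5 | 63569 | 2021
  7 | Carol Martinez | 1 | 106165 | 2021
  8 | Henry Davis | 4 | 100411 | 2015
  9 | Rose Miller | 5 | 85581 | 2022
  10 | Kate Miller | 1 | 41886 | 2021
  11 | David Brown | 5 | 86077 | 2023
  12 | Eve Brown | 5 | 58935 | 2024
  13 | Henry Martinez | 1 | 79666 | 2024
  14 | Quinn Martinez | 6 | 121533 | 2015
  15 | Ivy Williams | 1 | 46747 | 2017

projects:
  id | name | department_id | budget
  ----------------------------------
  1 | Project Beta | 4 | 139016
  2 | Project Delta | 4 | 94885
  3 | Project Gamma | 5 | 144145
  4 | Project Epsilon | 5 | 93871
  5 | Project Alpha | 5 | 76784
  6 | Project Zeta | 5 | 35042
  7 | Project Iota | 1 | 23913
SELECT COUNT(*) FROM employees WHERE hire_year <= 2020

Execution result:
5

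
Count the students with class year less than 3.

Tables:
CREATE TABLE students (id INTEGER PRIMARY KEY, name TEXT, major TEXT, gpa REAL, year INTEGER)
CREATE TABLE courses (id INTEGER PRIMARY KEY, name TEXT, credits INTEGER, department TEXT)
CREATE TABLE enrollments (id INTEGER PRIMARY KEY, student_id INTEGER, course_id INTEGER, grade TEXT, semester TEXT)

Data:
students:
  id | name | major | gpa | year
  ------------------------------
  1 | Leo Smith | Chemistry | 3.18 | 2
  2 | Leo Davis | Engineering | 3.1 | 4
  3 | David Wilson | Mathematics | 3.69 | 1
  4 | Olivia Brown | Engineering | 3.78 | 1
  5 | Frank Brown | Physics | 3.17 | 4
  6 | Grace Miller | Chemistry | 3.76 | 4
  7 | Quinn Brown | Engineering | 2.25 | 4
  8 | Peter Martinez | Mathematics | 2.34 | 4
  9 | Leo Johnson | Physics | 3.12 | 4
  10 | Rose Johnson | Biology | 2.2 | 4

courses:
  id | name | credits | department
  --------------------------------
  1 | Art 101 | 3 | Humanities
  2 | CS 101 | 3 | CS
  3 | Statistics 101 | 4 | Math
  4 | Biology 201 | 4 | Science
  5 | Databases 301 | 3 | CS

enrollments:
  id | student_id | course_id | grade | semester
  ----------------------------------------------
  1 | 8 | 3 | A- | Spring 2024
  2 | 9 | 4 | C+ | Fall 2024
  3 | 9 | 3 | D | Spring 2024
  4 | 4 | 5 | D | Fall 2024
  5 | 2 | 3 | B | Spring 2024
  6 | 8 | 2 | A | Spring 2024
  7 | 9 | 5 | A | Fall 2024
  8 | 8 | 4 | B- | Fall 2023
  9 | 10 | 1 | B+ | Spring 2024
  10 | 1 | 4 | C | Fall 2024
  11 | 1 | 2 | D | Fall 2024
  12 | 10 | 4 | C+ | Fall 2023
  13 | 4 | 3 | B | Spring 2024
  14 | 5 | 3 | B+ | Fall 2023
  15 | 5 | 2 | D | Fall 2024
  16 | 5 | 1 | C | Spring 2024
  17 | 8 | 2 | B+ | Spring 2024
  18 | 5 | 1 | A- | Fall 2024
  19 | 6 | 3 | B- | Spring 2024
SELECT COUNT(*) FROM students WHERE year < 3

Execution result:
3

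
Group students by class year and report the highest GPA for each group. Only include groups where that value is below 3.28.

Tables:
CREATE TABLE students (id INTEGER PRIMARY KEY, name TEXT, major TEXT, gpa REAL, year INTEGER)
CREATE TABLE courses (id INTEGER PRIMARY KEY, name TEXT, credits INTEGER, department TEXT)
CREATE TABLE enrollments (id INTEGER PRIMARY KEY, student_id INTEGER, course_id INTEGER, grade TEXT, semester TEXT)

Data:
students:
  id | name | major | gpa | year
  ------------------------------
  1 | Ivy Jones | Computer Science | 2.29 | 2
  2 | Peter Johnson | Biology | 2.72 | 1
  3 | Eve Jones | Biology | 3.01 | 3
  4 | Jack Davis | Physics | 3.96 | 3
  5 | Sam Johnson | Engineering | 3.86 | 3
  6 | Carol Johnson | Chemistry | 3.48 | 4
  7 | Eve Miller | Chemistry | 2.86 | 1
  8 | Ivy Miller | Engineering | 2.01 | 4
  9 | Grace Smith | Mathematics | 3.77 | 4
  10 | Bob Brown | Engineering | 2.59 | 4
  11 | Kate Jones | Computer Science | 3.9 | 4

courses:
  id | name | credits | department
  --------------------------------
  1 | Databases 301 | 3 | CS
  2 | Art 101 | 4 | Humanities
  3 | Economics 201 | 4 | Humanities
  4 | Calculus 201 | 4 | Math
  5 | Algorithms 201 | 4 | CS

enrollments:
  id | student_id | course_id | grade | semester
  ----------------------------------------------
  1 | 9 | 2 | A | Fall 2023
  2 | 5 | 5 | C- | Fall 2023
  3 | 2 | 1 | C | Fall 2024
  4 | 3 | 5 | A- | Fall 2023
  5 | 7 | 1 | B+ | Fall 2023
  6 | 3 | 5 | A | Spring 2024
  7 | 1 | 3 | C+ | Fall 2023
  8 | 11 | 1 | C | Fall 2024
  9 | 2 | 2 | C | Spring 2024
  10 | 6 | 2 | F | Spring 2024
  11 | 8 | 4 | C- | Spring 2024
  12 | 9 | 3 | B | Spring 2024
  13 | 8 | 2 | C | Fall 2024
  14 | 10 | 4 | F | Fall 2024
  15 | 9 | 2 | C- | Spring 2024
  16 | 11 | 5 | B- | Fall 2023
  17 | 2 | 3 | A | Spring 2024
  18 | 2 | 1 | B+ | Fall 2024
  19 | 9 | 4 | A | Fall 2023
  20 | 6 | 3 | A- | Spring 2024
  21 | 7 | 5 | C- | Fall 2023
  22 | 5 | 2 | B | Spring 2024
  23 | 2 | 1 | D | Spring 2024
SELECT year, MAX(gpa) AS max_gpa FROM students GROUP BY year HAVING MAX(gpa) < 3.28

Execution result:
year | max_gpa
1 | 2.86
2 | 2.29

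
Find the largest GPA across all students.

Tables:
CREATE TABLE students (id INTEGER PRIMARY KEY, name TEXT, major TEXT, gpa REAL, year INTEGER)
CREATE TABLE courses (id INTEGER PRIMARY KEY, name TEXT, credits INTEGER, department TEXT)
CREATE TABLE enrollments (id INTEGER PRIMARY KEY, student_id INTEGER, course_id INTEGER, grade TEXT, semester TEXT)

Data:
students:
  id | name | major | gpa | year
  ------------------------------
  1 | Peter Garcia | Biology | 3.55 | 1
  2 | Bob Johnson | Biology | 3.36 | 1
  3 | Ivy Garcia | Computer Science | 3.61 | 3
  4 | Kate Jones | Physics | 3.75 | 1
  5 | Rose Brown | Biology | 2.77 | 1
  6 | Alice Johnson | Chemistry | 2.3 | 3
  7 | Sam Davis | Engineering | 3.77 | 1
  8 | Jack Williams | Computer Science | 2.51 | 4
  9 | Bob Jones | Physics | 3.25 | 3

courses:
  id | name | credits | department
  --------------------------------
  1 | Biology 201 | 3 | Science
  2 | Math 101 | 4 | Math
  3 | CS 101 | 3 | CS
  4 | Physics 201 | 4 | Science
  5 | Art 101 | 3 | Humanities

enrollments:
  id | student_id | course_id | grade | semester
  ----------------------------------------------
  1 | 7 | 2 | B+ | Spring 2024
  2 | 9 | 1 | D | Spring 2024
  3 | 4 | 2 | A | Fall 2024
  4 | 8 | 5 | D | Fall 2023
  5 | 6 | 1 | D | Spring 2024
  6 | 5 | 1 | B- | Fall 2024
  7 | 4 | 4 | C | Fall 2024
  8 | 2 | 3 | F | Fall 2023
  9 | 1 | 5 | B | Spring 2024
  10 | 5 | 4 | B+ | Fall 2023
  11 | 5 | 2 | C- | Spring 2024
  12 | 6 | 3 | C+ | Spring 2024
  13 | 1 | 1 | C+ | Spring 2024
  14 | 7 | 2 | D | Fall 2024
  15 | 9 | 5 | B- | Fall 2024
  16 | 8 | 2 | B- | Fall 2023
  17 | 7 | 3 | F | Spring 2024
SELECT MAX(gpa) FROM students

Execution result:
3.77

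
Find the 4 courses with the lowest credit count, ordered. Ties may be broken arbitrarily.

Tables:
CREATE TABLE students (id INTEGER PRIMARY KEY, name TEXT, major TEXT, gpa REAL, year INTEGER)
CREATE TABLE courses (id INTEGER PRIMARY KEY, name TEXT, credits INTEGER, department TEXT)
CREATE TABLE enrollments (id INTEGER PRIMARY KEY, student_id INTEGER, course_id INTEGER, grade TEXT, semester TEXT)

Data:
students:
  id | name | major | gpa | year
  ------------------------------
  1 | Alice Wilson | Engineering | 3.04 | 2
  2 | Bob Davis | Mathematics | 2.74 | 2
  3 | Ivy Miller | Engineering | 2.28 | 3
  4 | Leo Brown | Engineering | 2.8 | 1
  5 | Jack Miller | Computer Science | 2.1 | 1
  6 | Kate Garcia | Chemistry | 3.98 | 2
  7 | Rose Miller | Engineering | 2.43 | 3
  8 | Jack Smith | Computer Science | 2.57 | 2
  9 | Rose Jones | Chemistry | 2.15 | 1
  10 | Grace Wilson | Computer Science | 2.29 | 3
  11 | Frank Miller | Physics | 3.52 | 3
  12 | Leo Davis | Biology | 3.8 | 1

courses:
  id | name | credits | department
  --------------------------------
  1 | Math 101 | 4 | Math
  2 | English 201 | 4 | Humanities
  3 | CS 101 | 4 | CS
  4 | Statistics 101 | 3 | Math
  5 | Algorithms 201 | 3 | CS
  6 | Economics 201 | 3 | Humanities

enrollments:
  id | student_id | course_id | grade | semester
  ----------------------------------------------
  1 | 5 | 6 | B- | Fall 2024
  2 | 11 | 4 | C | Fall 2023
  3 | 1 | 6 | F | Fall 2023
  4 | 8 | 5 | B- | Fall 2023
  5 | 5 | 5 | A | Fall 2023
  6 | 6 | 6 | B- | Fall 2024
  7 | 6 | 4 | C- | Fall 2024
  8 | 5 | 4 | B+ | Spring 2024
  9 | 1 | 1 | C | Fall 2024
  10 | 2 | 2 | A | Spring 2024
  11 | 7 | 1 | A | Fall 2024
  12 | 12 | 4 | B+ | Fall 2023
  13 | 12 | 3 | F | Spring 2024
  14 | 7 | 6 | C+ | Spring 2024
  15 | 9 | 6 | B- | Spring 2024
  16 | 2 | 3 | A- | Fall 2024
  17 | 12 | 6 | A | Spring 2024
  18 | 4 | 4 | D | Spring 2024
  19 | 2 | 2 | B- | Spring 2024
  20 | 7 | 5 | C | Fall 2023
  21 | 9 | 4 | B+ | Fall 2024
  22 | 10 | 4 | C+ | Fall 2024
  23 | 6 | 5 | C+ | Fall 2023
SELECT name, credits FROM courses ORDER BY credits ASC LIMIT 4

Execution result:
name | credits
Statistics 101 | 3
Algorithms 201 | 3
Economics 201 | 3
Math 101 | 4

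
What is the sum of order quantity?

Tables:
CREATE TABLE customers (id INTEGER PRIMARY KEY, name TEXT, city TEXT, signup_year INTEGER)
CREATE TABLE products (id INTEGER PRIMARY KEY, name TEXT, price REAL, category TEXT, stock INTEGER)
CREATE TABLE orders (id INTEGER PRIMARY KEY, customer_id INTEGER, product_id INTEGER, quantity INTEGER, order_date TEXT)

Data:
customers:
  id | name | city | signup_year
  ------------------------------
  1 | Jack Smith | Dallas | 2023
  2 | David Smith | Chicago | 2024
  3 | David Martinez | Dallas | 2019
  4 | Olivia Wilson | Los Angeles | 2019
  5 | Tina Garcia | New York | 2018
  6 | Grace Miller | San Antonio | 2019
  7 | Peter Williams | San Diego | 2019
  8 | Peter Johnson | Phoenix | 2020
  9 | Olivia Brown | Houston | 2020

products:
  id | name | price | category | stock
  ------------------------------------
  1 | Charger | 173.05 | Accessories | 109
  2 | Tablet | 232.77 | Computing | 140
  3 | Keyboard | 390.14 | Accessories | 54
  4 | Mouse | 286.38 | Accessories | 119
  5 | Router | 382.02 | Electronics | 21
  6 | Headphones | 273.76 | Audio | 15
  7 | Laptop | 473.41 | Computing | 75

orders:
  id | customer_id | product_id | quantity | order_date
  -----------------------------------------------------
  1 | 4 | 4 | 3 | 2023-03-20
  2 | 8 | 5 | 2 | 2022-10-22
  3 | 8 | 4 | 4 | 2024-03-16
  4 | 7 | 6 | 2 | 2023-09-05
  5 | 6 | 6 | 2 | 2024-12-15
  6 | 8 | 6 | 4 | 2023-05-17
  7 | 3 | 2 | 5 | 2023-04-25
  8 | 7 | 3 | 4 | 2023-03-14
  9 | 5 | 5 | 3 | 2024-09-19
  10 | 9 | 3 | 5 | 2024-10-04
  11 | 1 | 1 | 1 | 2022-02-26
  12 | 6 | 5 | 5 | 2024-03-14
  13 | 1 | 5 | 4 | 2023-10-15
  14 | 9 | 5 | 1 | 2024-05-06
SELECT SUM(quantity) FROM orders

Execution result:
45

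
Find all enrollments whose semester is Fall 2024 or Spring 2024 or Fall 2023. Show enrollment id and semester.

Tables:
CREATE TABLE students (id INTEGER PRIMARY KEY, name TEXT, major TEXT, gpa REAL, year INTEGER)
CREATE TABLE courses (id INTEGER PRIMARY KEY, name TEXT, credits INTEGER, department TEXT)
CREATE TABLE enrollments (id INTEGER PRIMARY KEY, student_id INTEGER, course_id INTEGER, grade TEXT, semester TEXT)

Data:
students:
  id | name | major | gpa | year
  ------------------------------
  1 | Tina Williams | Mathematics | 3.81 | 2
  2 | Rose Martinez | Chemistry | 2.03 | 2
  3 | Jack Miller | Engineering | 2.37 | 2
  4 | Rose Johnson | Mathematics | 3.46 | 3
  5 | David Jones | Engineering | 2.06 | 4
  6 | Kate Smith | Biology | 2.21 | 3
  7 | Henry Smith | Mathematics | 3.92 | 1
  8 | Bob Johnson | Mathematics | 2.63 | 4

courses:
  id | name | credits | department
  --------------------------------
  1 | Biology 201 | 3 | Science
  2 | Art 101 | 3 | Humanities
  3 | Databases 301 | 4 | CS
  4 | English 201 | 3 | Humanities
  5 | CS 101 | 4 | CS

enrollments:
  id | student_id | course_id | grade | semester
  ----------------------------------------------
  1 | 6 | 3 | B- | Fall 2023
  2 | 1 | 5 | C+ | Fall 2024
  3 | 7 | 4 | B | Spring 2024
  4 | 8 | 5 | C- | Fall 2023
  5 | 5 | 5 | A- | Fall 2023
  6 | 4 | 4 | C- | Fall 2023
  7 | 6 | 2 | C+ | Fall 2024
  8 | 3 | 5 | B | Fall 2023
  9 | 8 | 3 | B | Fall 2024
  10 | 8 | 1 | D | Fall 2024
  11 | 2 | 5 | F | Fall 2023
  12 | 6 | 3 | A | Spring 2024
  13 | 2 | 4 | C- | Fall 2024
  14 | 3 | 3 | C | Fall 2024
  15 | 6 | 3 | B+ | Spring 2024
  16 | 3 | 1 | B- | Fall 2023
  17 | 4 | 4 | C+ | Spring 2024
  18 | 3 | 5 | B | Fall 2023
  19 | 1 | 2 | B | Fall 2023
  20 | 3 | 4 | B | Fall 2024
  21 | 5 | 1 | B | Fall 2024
SELECT id, semester FROM enrollments WHERE semester IN ('Fall 2024', 'Spring 2024', 'Fall 2023')

Execution result:
id | semester
1 | Fall 2023
2 | Fall 2024
3 | Spring 2024
4 | Fall 2023
5 | Fall 2023
6 | Fall 2023
7 | Fall 2024
8 | Fall 2023
9 | Fall 2024
10 | Fall 2024
11 | Fall 2023
12 | Spring 2024
13 | Fall 2024
14 | Fall 2024
15 | Spring 2024
16 | Fall 2023
17 | Spring 2024
18 | Fall 2023
19 | Fall 2023
20 | Fall 2024
21 | Fall 2024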